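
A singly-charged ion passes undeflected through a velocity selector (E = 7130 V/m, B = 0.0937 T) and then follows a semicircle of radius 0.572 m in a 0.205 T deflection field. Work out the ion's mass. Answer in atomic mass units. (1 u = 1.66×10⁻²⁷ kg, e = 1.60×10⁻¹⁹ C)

m ≈ 149 u

v = E/B₁ = 7.61×10^4 m/s.
From r = mv/(qB₂), m = qB₂r/v = (1×1.60×10^-19)(0.205)(0.572) / (7.61×10^4) = 2.47×10^-25 kg.
In atomic mass units: m = 2.47×10^-25 / 1.66×10^-27 = 149 u.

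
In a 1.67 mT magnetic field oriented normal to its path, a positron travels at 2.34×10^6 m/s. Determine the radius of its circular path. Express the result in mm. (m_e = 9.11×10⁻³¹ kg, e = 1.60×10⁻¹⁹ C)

The magnetic force provides the centripetal force: qvB = mv²/r, so r = mv/(qB).
r = (9.11×10^-31 kg)(2.34×10^6 m/s) / [(1×1.60×10^-19 C)(1.67×10^-3 T)] = 7.98×10^-3 m.

r ≈ 7.98 mm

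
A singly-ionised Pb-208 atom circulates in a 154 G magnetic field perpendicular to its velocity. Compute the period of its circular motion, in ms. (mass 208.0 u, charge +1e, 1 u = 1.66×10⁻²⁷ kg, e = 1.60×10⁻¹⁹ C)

The cyclotron period is independent of speed: T = 2πm/(qB).
T = 2π(3.45×10^-25) / [(1×1.60×10^-19)(0.0154)] = 8.80×10^-4 s.

T ≈ 0.880 ms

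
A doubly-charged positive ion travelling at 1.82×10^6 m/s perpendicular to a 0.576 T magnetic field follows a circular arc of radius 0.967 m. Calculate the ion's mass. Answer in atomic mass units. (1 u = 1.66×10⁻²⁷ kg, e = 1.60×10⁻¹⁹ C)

qvB = mv²/r ⇒ m = qBr/v.
m = (2×1.60×10^-19)(0.576)(0.967) / (1.82×10^6) = 9.79×10^-26 kg = 59.0 u.

m ≈ 59.0 u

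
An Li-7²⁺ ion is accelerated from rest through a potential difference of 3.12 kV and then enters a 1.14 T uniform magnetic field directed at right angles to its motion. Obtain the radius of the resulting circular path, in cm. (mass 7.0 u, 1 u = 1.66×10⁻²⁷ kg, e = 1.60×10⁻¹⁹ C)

r ≈ 1.32 cm

The kinetic energy gained is K = qV = (2×1.60×10^-19)(3120) = 9.98×10^-16 J.
v = √(2K/m) = 4.15×10^5 m/s.
r = mv/(qB) = (1.16×10^-26)(4.15×10^5) / [(2×1.60×10^-19)(1.14)] = 0.0132 m.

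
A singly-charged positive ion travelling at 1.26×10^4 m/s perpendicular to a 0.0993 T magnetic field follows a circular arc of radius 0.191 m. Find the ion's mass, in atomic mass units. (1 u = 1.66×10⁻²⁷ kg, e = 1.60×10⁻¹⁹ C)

m ≈ 145 u

qvB = mv²/r ⇒ m = qBr/v.
m = (1×1.60×10^-19)(0.0993)(0.191) / (1.26×10^4) = 2.41×10^-25 kg = 145 u.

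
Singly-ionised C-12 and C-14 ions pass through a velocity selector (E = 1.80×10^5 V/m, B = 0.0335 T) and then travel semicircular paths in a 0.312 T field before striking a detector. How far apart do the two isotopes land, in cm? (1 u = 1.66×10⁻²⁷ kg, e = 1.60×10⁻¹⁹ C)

Both emerge at v = E/B₁ = 5.37×10^6 m/s.
r = mv/(qB₂), so r₁ = 2.144 m and r₂ = 2.501 m, giving Δr = 0.357 m.
After a semicircle each ion lands a diameter 2r from the entry slit, so the separation is 2Δr = 0.715 m.

Δd ≈ 71.5 cm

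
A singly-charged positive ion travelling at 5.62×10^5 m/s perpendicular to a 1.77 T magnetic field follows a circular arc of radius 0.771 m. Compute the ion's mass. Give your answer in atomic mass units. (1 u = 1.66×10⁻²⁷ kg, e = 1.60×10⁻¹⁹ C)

qvB = mv²/r ⇒ m = qBr/v.
m = (1×1.60×10^-19)(1.77)(0.771) / (5.62×10^5) = 3.89×10^-25 kg = 234 u.

m ≈ 234 u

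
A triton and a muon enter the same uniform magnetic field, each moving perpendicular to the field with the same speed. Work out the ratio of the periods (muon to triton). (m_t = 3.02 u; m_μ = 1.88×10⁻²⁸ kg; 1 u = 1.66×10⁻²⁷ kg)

ratio ≈ 0.0375

T = 2πm/(qB) is independent of speed, so T₂/T₁ = (m₂/q₂)/(m₁/q₁).
T_{muon}/T_{triton} = (1.88×10^-28/1e) / (5.01×10^-27/1e) = 0.0375.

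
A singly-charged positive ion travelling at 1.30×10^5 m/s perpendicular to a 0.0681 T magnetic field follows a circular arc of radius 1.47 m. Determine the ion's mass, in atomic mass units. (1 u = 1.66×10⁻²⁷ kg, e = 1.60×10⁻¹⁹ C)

m ≈ 74.2 u

qvB = mv²/r ⇒ m = qBr/v.
m = (1×1.60×10^-19)(0.0681)(1.47) / (1.30×10^5) = 1.23×10^-25 kg = 74.2 u.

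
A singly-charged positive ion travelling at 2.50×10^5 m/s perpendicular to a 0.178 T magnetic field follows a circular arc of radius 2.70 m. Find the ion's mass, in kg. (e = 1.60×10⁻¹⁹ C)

qvB = mv²/r ⇒ m = qBr/v.
m = (1×1.60×10^-19)(0.178)(2.70) / (2.50×10^5) = 3.08×10^-25 kg.

m ≈ 3.08×10^-25 kg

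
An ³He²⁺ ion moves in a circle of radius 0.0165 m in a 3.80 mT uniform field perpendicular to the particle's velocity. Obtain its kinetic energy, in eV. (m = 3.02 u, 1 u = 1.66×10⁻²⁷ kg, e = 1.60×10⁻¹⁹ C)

K ≈ 0.251 eV

v = qBr/m = (2×1.60×10^-19)(3.80×10^-3)(0.0165) / (5.01×10^-27) = 4000 m/s.
K = ½mv² = 0.5·(5.01×10^-27)·(4000)² = 4.02×10^-20 J = 0.251 eV.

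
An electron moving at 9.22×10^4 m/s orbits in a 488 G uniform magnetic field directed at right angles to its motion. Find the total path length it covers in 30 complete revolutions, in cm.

L ≈ 0.203 cm

r = mv/(qB) = 1.08×10^-5 m, so one revolution covers 2πr = 6.76×10^-5 m.
In 30 revolutions: L = 30·2πr = 2.03×10^-3 m.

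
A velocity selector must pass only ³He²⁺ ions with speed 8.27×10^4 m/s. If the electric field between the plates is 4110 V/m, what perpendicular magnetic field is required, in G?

B ≈ 497 G

qE = qvB ⇒ B = E/v = (4110) / (8.27×10^4) = 0.0497 T.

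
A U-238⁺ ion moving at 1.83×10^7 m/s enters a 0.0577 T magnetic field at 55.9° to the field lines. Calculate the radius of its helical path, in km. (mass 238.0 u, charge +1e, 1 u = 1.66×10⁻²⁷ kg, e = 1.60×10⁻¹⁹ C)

r ≈ 0.648 km

Only the perpendicular component v⊥ = v sin55.9° = 1.52×10^7 m/s is bent by the field.
r = m v⊥ /(qB) = (3.95×10^-25)(1.52×10^7) / [(1×1.60×10^-19)(0.0577)] = 648 m.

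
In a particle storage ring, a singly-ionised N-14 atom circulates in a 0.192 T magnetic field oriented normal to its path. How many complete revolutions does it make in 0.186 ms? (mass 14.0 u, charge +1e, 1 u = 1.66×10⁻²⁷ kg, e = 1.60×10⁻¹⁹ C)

N = 39

T = 2πm/(qB) = 2π(2.324×10^-26) / [(1×1.60×10^-19)(0.192)] = 4.7533×10^-6 s.
N = t/T = 1.86×10^-4 / 4.7533×10^-6 ≈ 39.13, so 39 complete revolutions.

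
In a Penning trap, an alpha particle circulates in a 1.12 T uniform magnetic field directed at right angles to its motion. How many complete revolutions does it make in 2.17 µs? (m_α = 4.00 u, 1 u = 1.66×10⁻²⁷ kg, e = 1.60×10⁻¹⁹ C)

T = 2πm/(qB) = 2π(6.64×10^-27) / [(2×1.60×10^-19)(1.12)] = 1.1641×10^-7 s.
N = t/T = 2.17×10^-6 / 1.1641×10^-7 ≈ 18.64, so 18 complete revolutions.

N = 18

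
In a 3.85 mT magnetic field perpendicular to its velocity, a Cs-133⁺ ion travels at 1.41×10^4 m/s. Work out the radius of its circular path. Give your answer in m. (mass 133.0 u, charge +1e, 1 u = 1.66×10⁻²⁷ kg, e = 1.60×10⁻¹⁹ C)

r ≈ 5.05 m

The magnetic force provides the centripetal force: qvB = mv²/r, so r = mv/(qB).
r = (2.21×10^-25 kg)(1.41×10^4 m/s) / [(1×1.60×10^-19 C)(3.85×10^-3 T)] = 5.05 m.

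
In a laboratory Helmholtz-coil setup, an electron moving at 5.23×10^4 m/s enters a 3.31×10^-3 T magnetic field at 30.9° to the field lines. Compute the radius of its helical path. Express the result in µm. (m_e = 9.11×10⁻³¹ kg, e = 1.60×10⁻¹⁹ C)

r ≈ 46.2 µm

Only the perpendicular component v⊥ = v sin30.9° = 2.69×10^4 m/s is bent by the field.
r = m v⊥ /(qB) = (9.11×10^-31)(2.69×10^4) / [(1×1.60×10^-19)(3.31×10^-3)] = 4.62×10^-5 m.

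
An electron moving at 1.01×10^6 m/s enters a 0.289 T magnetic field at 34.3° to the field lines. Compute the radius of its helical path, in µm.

r ≈ 11.2 µm

Only the perpendicular component v⊥ = v sin34.3° = 5.69×10^5 m/s is bent by the field.
r = m v⊥ /(qB) = (9.11×10^-31)(5.69×10^5) / [(1×1.60×10^-19)(0.289)] = 1.12×10^-5 m.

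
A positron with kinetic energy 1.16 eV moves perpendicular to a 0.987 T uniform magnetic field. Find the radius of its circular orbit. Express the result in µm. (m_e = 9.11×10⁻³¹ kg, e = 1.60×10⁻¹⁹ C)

Convert the energy: K = 1.16 eV = 1.86×10^-19 J.
v = √(2K/m) = √(2·1.86×10^-19/9.11×10^-31) = 6.38×10^5 m/s.
r = mv/(qB) = (9.11×10^-31)(6.38×10^5) / [(1×1.60×10^-19)(0.987)] = 3.68×10^-6 m.

r ≈ 3.68 µm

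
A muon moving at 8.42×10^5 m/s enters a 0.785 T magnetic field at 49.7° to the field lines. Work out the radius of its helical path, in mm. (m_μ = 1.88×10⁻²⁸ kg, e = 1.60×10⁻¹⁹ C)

r ≈ 0.961 mm

Only the perpendicular component v⊥ = v sin49.7° = 6.42×10^5 m/s is bent by the field.
r = m v⊥ /(qB) = (1.88×10^-28)(6.42×10^5) / [(1×1.60×10^-19)(0.785)] = 9.61×10^-4 m.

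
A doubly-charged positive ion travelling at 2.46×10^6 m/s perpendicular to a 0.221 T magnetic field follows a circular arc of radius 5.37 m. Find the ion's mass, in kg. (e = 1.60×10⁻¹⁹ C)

qvB = mv²/r ⇒ m = qBr/v.
m = (2×1.60×10^-19)(0.221)(5.37) / (2.46×10^6) = 1.54×10^-25 kg.

m ≈ 1.54×10^-25 kg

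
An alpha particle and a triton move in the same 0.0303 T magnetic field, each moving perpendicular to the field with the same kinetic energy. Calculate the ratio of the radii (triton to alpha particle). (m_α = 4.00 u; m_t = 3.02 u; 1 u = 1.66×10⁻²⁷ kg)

r = √(2mK)/(qB) ⇒ at equal K, r ∝ √m/q.
r_{triton}/r_{alpha particle} = 1.74.

ratio ≈ 1.74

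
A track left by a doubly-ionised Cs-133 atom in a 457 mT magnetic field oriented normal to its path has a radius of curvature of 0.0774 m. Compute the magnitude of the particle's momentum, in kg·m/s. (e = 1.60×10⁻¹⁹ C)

p ≈ 1.13×10^-20 kg·m/s

Since qvB = mv²/r, the momentum p = mv = qBr.
p = (2×1.60×10^-19)(0.457)(0.0774) = 1.13×10^-20 kg·m/s.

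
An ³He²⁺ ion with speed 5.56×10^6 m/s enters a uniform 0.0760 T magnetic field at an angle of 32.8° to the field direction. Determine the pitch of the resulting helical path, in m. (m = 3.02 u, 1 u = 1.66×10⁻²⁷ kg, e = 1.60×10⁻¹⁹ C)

The velocity component along B is v∥ = v cos32.8° = 4.67×10^6 m/s.
The cyclotron period T = 2πm/(qB) = 1.30×10^-6 s is set by m, q, B alone.
Pitch = v∥·T = (4.67×10^6)(1.30×10^-6) = 6.05 m.

pitch ≈ 6.05 m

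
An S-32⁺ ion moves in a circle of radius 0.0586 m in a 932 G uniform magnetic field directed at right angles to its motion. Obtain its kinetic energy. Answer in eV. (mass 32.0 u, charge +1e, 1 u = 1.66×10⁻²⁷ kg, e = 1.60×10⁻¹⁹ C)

K ≈ 44.9 eV

v = qBr/m = (1×1.60×10^-19)(0.0932)(0.0586) / (5.31×10^-26) = 1.65×10^4 m/s.
K = ½mv² = 0.5·(5.31×10^-26)·(1.65×10^4)² = 7.19×10^-18 J = 44.9 eV.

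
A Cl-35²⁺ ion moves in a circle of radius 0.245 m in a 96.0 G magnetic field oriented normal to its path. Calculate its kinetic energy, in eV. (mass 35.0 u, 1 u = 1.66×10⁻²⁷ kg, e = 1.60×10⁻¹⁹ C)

K ≈ 30.5 eV

v = qBr/m = (2×1.60×10^-19)(9.60×10^-3)(0.245) / (5.81×10^-26) = 1.30×10^4 m/s.
K = ½mv² = 0.5·(5.81×10^-26)·(1.30×10^4)² = 4.87×10^-18 J = 30.5 eV.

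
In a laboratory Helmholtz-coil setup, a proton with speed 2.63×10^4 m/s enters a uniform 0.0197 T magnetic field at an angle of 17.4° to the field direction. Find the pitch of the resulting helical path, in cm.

The velocity component along B is v∥ = v cos17.4° = 2.51×10^4 m/s.
The cyclotron period T = 2πm/(qB) = 3.33×10^-6 s is set by m, q, B alone.
Pitch = v∥·T = (2.51×10^4)(3.33×10^-6) = 0.0835 m.

pitch ≈ 8.35 cm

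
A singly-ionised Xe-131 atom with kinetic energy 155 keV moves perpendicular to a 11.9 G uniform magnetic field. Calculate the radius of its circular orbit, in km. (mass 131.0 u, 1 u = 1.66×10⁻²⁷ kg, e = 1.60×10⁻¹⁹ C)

Convert the energy: K = 155 keV = 2.48×10^-14 J.
v = √(2K/m) = √(2·2.48×10^-14/2.17×10^-25) = 4.78×10^5 m/s.
r = mv/(qB) = (2.17×10^-25)(4.78×10^5) / [(1×1.60×10^-19)(1.19×10^-3)] = 545 m.

r ≈ 0.545 km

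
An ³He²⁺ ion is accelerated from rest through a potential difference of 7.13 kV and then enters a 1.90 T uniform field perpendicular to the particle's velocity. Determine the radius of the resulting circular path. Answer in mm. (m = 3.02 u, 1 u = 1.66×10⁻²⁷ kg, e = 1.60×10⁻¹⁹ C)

r ≈ 7.87 mm

The kinetic energy gained is K = qV = (2×1.60×10^-19)(7130) = 2.28×10^-15 J.
v = √(2K/m) = 9.54×10^5 m/s.
r = mv/(qB) = (5.01×10^-27)(9.54×10^5) / [(2×1.60×10^-19)(1.90)] = 7.87×10^-3 m.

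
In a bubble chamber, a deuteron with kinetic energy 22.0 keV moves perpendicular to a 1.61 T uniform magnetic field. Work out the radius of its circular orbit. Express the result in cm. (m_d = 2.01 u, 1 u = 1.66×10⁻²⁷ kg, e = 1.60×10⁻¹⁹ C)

Convert the energy: K = 22.0 keV = 3.52×10^-15 J.
v = √(2K/m) = √(2·3.52×10^-15/3.34×10^-27) = 1.45×10^6 m/s.
r = mv/(qB) = (3.34×10^-27)(1.45×10^6) / [(1×1.60×10^-19)(1.61)] = 0.0188 m.

r ≈ 1.88 cm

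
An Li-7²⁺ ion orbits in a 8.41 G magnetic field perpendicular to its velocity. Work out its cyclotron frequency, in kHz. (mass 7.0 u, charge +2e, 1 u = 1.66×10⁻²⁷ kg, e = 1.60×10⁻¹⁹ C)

f ≈ 3.69 kHz

f = qB/(2πm) = (2×1.60×10^-19)(8.41×10^-4) / [2π(1.16×10^-26)] = 3690 Hz.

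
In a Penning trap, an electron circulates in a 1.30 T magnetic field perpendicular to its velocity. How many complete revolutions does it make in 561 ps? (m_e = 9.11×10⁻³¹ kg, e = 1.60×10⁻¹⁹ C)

T = 2πm/(qB) = 2π(9.11×10^-31) / [(1×1.60×10^-19)(1.30)] = 2.7519×10^-11 s.
N = t/T = 5.61×10^-10 / 2.7519×10^-11 ≈ 20.39, so 20 complete revolutions.

N = 20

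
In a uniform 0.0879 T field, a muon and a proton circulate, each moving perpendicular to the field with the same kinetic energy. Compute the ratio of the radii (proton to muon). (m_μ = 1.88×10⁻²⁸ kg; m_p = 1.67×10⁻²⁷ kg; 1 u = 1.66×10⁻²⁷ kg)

ratio ≈ 2.98

r = √(2mK)/(qB) ⇒ at equal K, r ∝ √m/q.
r_{proton}/r_{muon} = 2.98.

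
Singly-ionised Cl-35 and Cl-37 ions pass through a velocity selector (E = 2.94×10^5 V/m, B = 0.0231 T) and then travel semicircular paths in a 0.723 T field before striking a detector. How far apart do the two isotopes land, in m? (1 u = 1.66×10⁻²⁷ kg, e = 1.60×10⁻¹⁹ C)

Both emerge at v = E/B₁ = 1.27×10^7 m/s.
r = mv/(qB₂), so r₁ = 6.392 m and r₂ = 6.758 m, giving Δr = 0.365 m.
After a semicircle each ion lands a diameter 2r from the entry slit, so the separation is 2Δr = 0.731 m.

Δd ≈ 0.731 m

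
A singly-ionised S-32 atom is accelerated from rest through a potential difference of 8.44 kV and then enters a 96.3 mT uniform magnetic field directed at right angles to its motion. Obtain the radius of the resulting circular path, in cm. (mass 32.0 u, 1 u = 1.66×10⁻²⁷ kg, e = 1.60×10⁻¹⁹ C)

The kinetic energy gained is K = qV = (1×1.60×10^-19)(8440) = 1.35×10^-15 J.
v = √(2K/m) = 2.25×10^5 m/s.
r = mv/(qB) = (5.31×10^-26)(2.25×10^5) / [(1×1.60×10^-19)(0.0963)] = 0.777 m.

r ≈ 77.7 cm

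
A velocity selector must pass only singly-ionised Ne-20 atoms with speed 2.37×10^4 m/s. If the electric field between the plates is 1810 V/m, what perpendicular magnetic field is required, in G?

B ≈ 764 G

qE = qvB ⇒ B = E/v = (1810) / (2.37×10^4) = 0.0764 T.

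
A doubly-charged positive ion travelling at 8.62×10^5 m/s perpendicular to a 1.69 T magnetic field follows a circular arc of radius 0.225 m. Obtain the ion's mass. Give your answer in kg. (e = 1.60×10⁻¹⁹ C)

qvB = mv²/r ⇒ m = qBr/v.
m = (2×1.60×10^-19)(1.69)(0.225) / (8.62×10^5) = 1.41×10^-25 kg.

m ≈ 1.41×10^-25 kg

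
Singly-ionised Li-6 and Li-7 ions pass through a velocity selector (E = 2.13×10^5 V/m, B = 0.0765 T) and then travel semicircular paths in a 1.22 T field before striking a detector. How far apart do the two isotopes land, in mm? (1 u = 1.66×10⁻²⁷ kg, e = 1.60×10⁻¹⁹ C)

Both emerge at v = E/B₁ = 2.78×10^6 m/s.
r = mv/(qB₂), so r₁ = 0.1421 m and r₂ = 0.1657 m, giving Δr = 0.0237 m.
After a semicircle each ion lands a diameter 2r from the entry slit, so the separation is 2Δr = 0.0474 m.

Δd ≈ 47.4 mm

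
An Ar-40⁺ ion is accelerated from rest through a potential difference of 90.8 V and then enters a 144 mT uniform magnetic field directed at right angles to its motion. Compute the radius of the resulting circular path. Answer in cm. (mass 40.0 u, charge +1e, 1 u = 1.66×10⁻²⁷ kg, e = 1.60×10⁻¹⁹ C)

The kinetic energy gained is K = qV = (1×1.60×10^-19)(90.8) = 1.45×10^-17 J.
v = √(2K/m) = 2.09×10^4 m/s.
r = mv/(qB) = (6.64×10^-26)(2.09×10^4) / [(1×1.60×10^-19)(0.144)] = 0.0603 m.

r ≈ 6.03 cm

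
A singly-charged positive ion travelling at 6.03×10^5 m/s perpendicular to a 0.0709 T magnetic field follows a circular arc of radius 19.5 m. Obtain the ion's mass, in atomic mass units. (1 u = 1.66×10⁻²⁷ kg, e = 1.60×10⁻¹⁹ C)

qvB = mv²/r ⇒ m = qBr/v.
m = (1×1.60×10^-19)(0.0709)(19.5) / (6.03×10^5) = 3.67×10^-25 kg = 221 u.

m ≈ 221 u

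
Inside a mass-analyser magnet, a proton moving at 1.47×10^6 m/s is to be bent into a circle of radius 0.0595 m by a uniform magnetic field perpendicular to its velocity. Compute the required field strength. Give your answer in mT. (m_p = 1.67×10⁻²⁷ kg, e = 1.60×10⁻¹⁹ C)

qvB = mv²/r gives B = mv/(qr).
B = (1.67×10^-27)(1.47×10^6) / [(1×1.60×10^-19)(0.0595)] = 0.258 T.

B ≈ 258 mT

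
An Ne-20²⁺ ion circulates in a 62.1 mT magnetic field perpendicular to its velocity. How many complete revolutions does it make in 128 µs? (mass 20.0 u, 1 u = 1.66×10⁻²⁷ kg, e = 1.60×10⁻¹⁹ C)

N = 12

T = 2πm/(qB) = 2π(3.32×10^-26) / [(2×1.60×10^-19)(0.0621)] = 1.0497×10^-5 s.
N = t/T = 1.28×10^-4 / 1.0497×10^-5 ≈ 12.19, so 12 complete revolutions.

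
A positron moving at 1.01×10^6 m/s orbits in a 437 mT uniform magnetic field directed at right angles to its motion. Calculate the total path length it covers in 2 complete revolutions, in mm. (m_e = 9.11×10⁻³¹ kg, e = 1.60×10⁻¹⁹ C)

L ≈ 0.165 mm

r = mv/(qB) = 1.32×10^-5 m, so one revolution covers 2πr = 8.27×10^-5 m.
In 2 revolutions: L = 2·2πr = 1.65×10^-4 m.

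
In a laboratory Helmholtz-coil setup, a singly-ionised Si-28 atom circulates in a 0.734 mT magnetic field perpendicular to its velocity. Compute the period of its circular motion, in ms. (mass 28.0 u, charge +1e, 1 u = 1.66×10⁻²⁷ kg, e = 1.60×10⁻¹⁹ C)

The cyclotron period is independent of speed: T = 2πm/(qB).
T = 2π(4.65×10^-26) / [(1×1.60×10^-19)(7.34×10^-4)] = 2.49×10^-3 s.

T ≈ 2.49 ms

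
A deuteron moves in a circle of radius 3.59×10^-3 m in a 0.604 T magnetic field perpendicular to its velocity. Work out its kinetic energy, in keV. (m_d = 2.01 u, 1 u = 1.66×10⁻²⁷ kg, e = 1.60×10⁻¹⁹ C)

K ≈ 0.113 keV

v = qBr/m = (1×1.60×10^-19)(0.604)(3.59×10^-3) / (3.34×10^-27) = 1.04×10^5 m/s.
K = ½mv² = 0.5·(3.34×10^-27)·(1.04×10^5)² = 1.80×10^-17 J = 0.113 keV.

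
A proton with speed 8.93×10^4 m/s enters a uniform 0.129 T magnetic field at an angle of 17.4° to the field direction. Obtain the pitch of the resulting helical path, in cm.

The velocity component along B is v∥ = v cos17.4° = 8.52×10^4 m/s.
The cyclotron period T = 2πm/(qB) = 5.08×10^-7 s is set by m, q, B alone.
Pitch = v∥·T = (8.52×10^4)(5.08×10^-7) = 0.0433 m.

pitch ≈ 4.33 cm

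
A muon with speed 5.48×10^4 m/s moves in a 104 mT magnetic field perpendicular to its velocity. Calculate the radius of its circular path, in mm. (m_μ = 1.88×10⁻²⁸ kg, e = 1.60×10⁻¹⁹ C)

The magnetic force provides the centripetal force: qvB = mv²/r, so r = mv/(qB).
r = (1.88×10^-28 kg)(5.48×10^4 m/s) / [(1×1.60×10^-19 C)(0.104 T)] = 6.19×10^-4 m.

r ≈ 0.619 mm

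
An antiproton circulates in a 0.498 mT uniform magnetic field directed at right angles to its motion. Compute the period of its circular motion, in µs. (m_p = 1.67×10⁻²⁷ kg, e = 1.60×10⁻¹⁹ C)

T ≈ 132 µs

The cyclotron period is independent of speed: T = 2πm/(qB).
T = 2π(1.67×10^-27) / [(1×1.60×10^-19)(4.98×10^-4)] = 1.32×10^-4 s.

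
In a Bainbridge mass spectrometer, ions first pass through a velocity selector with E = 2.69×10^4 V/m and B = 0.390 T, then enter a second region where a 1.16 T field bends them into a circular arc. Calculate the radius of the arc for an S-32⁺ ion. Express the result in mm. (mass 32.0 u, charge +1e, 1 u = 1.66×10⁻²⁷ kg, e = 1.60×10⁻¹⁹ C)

The selector passes v = E/B = 2.69×10^4/0.390 = 6.90×10^4 m/s.
In the deflection region, r = mv/(qB₂) = (5.31×10^-26)(6.90×10^4) / [(1×1.60×10^-19)(1.16)] = 0.0197 m.

r ≈ 19.7 mm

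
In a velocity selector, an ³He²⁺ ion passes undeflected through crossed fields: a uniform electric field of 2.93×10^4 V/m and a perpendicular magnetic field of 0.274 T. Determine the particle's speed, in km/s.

v ≈ 107 km/s

For zero net force, qE = qvB, so v = E/B.
v = (2.93×10^4) / (0.274) = 1.07×10^5 m/s.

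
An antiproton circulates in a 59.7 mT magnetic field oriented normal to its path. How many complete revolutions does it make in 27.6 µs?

T = 2πm/(qB) = 2π(1.67×10^-27) / [(1×1.60×10^-19)(0.0597)] = 1.0985×10^-6 s.
N = t/T = 2.76×10^-5 / 1.0985×10^-6 ≈ 25.13, so 25 complete revolutions.

N = 25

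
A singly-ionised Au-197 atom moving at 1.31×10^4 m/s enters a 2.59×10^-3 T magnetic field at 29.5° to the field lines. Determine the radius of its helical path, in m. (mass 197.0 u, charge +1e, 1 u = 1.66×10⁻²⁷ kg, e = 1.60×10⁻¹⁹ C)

Only the perpendicular component v⊥ = v sin29.5° = 6450 m/s is bent by the field.
r = m v⊥ /(qB) = (3.27×10^-25)(6450) / [(1×1.60×10^-19)(2.59×10^-3)] = 5.09 m.

r ≈ 5.09 m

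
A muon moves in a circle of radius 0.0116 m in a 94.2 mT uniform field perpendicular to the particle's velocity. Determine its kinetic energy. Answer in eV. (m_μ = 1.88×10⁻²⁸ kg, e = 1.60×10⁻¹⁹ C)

v = qBr/m = (1×1.60×10^-19)(0.0942)(0.0116) / (1.88×10^-28) = 9.30×10^5 m/s.
K = ½mv² = 0.5·(1.88×10^-28)·(9.30×10^5)² = 8.13×10^-17 J = 508 eV.

K ≈ 508 eV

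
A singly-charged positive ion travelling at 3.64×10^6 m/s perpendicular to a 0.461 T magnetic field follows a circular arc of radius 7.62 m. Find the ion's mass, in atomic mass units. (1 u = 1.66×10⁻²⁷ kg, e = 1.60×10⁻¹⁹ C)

qvB = mv²/r ⇒ m = qBr/v.
m = (1×1.60×10^-19)(0.461)(7.62) / (3.64×10^6) = 1.54×10^-25 kg = 93.0 u.

m ≈ 93.0 u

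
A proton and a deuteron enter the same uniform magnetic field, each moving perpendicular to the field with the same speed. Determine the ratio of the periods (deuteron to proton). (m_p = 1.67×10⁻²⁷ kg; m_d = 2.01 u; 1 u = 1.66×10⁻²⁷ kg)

T = 2πm/(qB) is independent of speed, so T₂/T₁ = (m₂/q₂)/(m₁/q₁).
T_{deuteron}/T_{proton} = (3.34×10^-27/1e) / (1.67×10^-27/1e) = 2.00.

ratio ≈ 2.00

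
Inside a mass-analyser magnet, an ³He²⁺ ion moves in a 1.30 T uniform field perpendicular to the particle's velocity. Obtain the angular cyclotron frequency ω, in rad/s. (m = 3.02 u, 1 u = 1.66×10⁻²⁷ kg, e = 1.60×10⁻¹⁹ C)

ω = qB/m = (2×1.60×10^-19)(1.30) / (5.01×10^-27) = 8.30×10^7 rad/s.

ω ≈ 8.30×10^7 rad/s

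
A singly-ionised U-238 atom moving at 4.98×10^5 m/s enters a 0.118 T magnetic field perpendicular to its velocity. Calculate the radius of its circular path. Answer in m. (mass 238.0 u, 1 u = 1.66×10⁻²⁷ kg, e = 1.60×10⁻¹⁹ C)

r ≈ 10.4 m

The magnetic force provides the centripetal force: qvB = mv²/r, so r = mv/(qB).
r = (3.95×10^-25 kg)(4.98×10^5 m/s) / [(1×1.60×10^-19 C)(0.118 T)] = 10.4 m.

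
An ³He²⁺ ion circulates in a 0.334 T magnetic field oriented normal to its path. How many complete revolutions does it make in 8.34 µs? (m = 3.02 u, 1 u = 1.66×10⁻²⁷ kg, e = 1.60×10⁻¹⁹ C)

T = 2πm/(qB) = 2π(5.0132×10^-27) / [(2×1.60×10^-19)(0.334)] = 2.9471×10^-7 s.
N = t/T = 8.34×10^-6 / 2.9471×10^-7 ≈ 28.30, so 28 complete revolutions.

N = 28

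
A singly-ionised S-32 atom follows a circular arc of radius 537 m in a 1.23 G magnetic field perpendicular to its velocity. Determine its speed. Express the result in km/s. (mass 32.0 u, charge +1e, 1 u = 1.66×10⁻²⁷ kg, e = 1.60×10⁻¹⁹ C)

From qvB = mv²/r, v = qBr/m.
v = (1×1.60×10^-19)(1.23×10^-4)(537) / (5.31×10^-26) = 1.99×10^5 m/s.

v ≈ 199 km/s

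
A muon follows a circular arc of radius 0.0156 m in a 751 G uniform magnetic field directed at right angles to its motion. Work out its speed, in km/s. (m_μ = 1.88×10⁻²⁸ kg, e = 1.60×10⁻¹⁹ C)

v ≈ 997 km/s

From qvB = mv²/r, v = qBr/m.
v = (1×1.60×10^-19)(0.0751)(0.0156) / (1.88×10^-28) = 9.97×10^5 m/s.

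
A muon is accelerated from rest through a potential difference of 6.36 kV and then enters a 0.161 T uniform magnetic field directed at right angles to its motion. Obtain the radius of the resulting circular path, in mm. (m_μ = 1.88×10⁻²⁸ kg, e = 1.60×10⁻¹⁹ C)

r ≈ 24.0 mm

The kinetic energy gained is K = qV = (1×1.60×10^-19)(6360) = 1.02×10^-15 J.
v = √(2K/m) = 3.29×10^6 m/s.
r = mv/(qB) = (1.88×10^-28)(3.29×10^6) / [(1×1.60×10^-19)(0.161)] = 0.0240 m.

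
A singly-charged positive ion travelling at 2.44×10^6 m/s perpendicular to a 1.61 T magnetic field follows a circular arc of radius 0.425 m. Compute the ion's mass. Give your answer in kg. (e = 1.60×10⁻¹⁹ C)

m ≈ 4.49×10^-26 kg

qvB = mv²/r ⇒ m = qBr/v.
m = (1×1.60×10^-19)(1.61)(0.425) / (2.44×10^6) = 4.49×10^-26 kg.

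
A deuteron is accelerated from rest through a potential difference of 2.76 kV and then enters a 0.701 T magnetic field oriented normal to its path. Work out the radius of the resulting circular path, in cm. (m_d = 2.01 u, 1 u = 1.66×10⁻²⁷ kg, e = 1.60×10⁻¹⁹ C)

r ≈ 1.53 cm

The kinetic energy gained is K = qV = (1×1.60×10^-19)(2760) = 4.42×10^-16 J.
v = √(2K/m) = 5.14×10^5 m/s.
r = mv/(qB) = (3.34×10^-27)(5.14×10^5) / [(1×1.60×10^-19)(0.701)] = 0.0153 m.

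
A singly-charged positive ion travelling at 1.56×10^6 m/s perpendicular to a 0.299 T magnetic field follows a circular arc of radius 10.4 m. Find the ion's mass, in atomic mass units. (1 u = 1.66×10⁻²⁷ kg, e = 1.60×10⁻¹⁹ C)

m ≈ 192 u

qvB = mv²/r ⇒ m = qBr/v.
m = (1×1.60×10^-19)(0.299)(10.4) / (1.56×10^6) = 3.19×10^-25 kg = 192 u.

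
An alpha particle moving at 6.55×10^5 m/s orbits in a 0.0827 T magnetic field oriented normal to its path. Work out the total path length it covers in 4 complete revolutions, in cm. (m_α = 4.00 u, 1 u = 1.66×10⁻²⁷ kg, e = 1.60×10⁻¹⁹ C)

r = mv/(qB) = 0.164 m, so one revolution covers 2πr = 1.03 m.
In 4 revolutions: L = 4·2πr = 4.13 m.

L ≈ 413 cm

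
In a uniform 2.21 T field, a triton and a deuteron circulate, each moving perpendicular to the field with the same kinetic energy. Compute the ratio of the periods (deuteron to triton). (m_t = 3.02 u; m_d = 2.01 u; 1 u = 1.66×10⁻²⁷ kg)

T = 2πm/(qB) is independent of speed, so T₂/T₁ = (m₂/q₂)/(m₁/q₁).
T_{deuteron}/T_{triton} = (3.34×10^-27/1e) / (5.01×10^-27/1e) = 0.666.

ratio ≈ 0.666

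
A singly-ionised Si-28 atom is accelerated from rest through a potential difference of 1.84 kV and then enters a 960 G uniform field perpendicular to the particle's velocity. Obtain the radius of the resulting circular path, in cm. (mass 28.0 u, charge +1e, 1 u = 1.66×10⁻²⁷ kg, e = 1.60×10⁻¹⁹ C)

r ≈ 34.1 cm

The kinetic energy gained is K = qV = (1×1.60×10^-19)(1840) = 2.94×10^-16 J.
v = √(2K/m) = 1.13×10^5 m/s.
r = mv/(qB) = (4.65×10^-26)(1.13×10^5) / [(1×1.60×10^-19)(0.0960)] = 0.341 m.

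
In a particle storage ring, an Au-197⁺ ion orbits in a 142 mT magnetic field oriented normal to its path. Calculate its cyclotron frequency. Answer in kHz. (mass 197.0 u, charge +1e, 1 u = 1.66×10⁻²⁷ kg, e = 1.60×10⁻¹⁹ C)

f = qB/(2πm) = (1×1.60×10^-19)(0.142) / [2π(3.27×10^-25)] = 1.11×10^4 Hz.

f ≈ 11.1 kHz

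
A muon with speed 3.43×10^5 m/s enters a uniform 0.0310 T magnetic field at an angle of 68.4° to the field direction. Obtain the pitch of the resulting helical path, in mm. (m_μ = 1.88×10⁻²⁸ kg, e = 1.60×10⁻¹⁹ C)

pitch ≈ 30.1 mm

The velocity component along B is v∥ = v cos68.4° = 1.26×10^5 m/s.
The cyclotron period T = 2πm/(qB) = 2.38×10^-7 s is set by m, q, B alone.
Pitch = v∥·T = (1.26×10^5)(2.38×10^-7) = 0.0301 m.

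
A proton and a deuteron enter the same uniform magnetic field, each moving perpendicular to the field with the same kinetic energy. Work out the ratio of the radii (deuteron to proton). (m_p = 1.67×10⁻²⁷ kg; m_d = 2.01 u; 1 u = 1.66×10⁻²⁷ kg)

r = √(2mK)/(qB) ⇒ at equal K, r ∝ √m/q.
r_{deuteron}/r_{proton} = 1.41.

ratio ≈ 1.41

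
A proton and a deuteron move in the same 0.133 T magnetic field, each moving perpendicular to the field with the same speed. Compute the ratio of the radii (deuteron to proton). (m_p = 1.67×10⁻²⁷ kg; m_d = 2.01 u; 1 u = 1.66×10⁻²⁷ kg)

ratio ≈ 2.00

r = mv/(qB) ⇒ at equal v, r ∝ m/q.
r_{deuteron}/r_{proton} = 2.00.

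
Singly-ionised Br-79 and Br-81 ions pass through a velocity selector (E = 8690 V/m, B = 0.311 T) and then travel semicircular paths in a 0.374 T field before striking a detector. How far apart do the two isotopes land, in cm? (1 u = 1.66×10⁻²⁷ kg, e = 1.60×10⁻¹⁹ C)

Both emerge at v = E/B₁ = 2.79×10^4 m/s.
r = mv/(qB₂), so r₁ = 0.06124 m and r₂ = 0.06279 m, giving Δr = 1.55×10^-3 m.
After a semicircle each ion lands a diameter 2r from the entry slit, so the separation is 2Δr = 3.10×10^-3 m.

Δd ≈ 0.310 cm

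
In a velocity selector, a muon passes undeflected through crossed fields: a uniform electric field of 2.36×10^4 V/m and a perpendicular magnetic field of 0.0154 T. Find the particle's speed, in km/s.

For zero net force, qE = qvB, so v = E/B.
v = (2.36×10^4) / (0.0154) = 1.53×10^6 m/s.

v ≈ 1530 km/s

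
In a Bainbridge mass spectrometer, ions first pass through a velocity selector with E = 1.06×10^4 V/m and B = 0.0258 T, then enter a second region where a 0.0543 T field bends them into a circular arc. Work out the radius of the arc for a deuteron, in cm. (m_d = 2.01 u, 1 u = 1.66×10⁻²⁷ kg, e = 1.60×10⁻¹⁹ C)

The selector passes v = E/B = 1.06×10^4/0.0258 = 4.11×10^5 m/s.
In the deflection region, r = mv/(qB₂) = (3.34×10^-27)(4.11×10^5) / [(1×1.60×10^-19)(0.0543)] = 0.158 m.

r ≈ 15.8 cm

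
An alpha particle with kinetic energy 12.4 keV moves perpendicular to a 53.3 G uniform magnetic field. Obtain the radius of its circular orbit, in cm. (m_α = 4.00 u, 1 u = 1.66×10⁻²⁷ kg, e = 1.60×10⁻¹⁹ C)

Convert the energy: K = 12.4 keV = 1.98×10^-15 J.
v = √(2K/m) = √(2·1.98×10^-15/6.64×10^-27) = 7.73×10^5 m/s.
r = mv/(qB) = (6.64×10^-27)(7.73×10^5) / [(2×1.60×10^-19)(5.33×10^-3)] = 3.01 m.

r ≈ 301 cm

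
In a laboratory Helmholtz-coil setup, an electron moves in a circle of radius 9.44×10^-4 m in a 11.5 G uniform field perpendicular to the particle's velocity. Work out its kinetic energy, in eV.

v = qBr/m = (1×1.60×10^-19)(1.15×10^-3)(9.44×10^-4) / (9.11×10^-31) = 1.91×10^5 m/s.
K = ½mv² = 0.5·(9.11×10^-31)·(1.91×10^5)² = 1.66×10^-20 J = 0.103 eV.

K ≈ 0.103 eV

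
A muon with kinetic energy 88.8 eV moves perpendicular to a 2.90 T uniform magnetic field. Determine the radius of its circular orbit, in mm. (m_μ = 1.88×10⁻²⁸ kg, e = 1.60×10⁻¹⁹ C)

Convert the energy: K = 88.8 eV = 1.42×10^-17 J.
v = √(2K/m) = √(2·1.42×10^-17/1.88×10^-28) = 3.89×10^5 m/s.
r = mv/(qB) = (1.88×10^-28)(3.89×10^5) / [(1×1.60×10^-19)(2.90)] = 1.58×10^-4 m.

r ≈ 0.158 mm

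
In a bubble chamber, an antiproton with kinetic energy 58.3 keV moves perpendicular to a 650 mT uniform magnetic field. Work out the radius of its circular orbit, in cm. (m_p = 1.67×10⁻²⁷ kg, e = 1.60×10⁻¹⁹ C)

Convert the energy: K = 58.3 keV = 9.33×10^-15 J.
v = √(2K/m) = √(2·9.33×10^-15/1.67×10^-27) = 3.34×10^6 m/s.
r = mv/(qB) = (1.67×10^-27)(3.34×10^6) / [(1×1.60×10^-19)(0.650)] = 0.0537 m.

r ≈ 5.37 cm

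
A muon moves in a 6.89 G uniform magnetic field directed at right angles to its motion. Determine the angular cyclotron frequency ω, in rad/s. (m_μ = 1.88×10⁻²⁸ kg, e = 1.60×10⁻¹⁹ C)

ω = qB/m = (1×1.60×10^-19)(6.89×10^-4) / (1.88×10^-28) = 5.86×10^5 rad/s.

ω ≈ 5.86×10^5 rad/s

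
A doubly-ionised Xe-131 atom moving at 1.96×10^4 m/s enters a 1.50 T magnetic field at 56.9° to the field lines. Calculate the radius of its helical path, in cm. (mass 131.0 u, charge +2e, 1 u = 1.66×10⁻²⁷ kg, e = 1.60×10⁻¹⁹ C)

r ≈ 0.744 cm

Only the perpendicular component v⊥ = v sin56.9° = 1.64×10^4 m/s is bent by the field.
r = m v⊥ /(qB) = (2.17×10^-25)(1.64×10^4) / [(2×1.60×10^-19)(1.50)] = 7.44×10^-3 m.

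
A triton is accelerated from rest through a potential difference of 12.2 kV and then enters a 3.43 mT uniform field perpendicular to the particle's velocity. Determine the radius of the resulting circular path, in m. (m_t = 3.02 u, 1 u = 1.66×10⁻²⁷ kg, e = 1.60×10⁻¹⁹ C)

The kinetic energy gained is K = qV = (1×1.60×10^-19)(1.22×10^4) = 1.95×10^-15 J.
v = √(2K/m) = 8.82×10^5 m/s.
r = mv/(qB) = (5.01×10^-27)(8.82×10^5) / [(1×1.60×10^-19)(3.43×10^-3)] = 8.06 m.

r ≈ 8.06 m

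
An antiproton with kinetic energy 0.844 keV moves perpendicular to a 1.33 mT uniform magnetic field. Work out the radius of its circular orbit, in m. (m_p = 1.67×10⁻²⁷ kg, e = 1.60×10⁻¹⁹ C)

r ≈ 3.16 m

Convert the energy: K = 0.844 keV = 1.35×10^-16 J.
v = √(2K/m) = √(2·1.35×10^-16/1.67×10^-27) = 4.02×10^5 m/s.
r = mv/(qB) = (1.67×10^-27)(4.02×10^5) / [(1×1.60×10^-19)(1.33×10^-3)] = 3.16 m.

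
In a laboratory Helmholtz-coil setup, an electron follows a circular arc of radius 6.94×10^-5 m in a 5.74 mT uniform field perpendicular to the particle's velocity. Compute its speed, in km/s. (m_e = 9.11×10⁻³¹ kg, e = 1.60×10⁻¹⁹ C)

From qvB = mv²/r, v = qBr/m.
v = (1×1.60×10^-19)(5.74×10^-3)(6.94×10^-5) / (9.11×10^-31) = 7.00×10^4 m/s.

v ≈ 70.0 km/s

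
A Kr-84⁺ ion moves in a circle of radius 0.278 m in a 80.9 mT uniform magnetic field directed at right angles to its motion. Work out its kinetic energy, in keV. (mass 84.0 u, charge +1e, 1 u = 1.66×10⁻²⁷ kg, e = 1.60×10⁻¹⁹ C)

K ≈ 0.290 keV

v = qBr/m = (1×1.60×10^-19)(0.0809)(0.278) / (1.39×10^-25) = 2.58×10^4 m/s.
K = ½mv² = 0.5·(1.39×10^-25)·(2.58×10^4)² = 4.64×10^-17 J = 0.290 keV.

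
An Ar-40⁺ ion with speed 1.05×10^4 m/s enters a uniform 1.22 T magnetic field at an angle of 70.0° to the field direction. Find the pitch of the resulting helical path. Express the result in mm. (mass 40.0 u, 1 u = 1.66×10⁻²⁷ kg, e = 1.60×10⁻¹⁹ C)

pitch ≈ 7.68 mm

The velocity component along B is v∥ = v cos70.0° = 3590 m/s.
The cyclotron period T = 2πm/(qB) = 2.14×10^-6 s is set by m, q, B alone.
Pitch = v∥·T = (3590)(2.14×10^-6) = 7.68×10^-3 m.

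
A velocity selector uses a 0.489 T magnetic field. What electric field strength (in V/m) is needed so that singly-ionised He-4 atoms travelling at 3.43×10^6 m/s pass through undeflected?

qE = qvB ⇒ E = vB = (3.43×10^6)(0.489) = 1.68×10^6 V/m.

E ≈ 1.68×10^6 V/m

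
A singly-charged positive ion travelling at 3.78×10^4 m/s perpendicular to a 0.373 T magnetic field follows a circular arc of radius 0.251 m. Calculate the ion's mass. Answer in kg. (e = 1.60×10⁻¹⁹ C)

m ≈ 3.96×10^-25 kg

qvB = mv²/r ⇒ m = qBr/v.
m = (1×1.60×10^-19)(0.373)(0.251) / (3.78×10^4) = 3.96×10^-25 kg.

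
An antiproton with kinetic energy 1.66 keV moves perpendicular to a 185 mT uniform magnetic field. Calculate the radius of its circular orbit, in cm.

Convert the energy: K = 1.66 keV = 2.66×10^-16 J.
v = √(2K/m) = √(2·2.66×10^-16/1.67×10^-27) = 5.64×10^5 m/s.
r = mv/(qB) = (1.67×10^-27)(5.64×10^5) / [(1×1.60×10^-19)(0.185)] = 0.0318 m.

r ≈ 3.18 cm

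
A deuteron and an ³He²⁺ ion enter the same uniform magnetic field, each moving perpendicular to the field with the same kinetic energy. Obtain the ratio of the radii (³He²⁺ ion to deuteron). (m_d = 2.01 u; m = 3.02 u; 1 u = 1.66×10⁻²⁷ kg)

r = √(2mK)/(qB) ⇒ at equal K, r ∝ √m/q.
r_{³He²⁺ ion}/r_{deuteron} = 0.613.

ratio ≈ 0.613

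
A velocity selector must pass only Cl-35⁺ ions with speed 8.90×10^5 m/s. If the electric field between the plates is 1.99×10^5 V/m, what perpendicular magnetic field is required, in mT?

qE = qvB ⇒ B = E/v = (1.99×10^5) / (8.90×10^5) = 0.224 T.

B ≈ 224 mT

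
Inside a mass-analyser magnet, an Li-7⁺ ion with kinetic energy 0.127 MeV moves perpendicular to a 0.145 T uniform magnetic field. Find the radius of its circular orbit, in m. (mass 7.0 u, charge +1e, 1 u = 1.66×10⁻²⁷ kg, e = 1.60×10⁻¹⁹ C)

Convert the energy: K = 0.127 MeV = 2.03×10^-14 J.
v = √(2K/m) = √(2·2.03×10^-14/1.16×10^-26) = 1.87×10^6 m/s.
r = mv/(qB) = (1.16×10^-26)(1.87×10^6) / [(1×1.60×10^-19)(0.145)] = 0.937 m.

r ≈ 0.937 m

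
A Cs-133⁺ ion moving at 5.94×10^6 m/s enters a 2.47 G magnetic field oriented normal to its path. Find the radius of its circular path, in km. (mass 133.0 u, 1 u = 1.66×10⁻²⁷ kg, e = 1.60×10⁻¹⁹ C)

The magnetic force provides the centripetal force: qvB = mv²/r, so r = mv/(qB).
r = (2.21×10^-25 kg)(5.94×10^6 m/s) / [(1×1.60×10^-19 C)(2.47×10^-4 T)] = 3.32×10^4 m.

r ≈ 33.2 km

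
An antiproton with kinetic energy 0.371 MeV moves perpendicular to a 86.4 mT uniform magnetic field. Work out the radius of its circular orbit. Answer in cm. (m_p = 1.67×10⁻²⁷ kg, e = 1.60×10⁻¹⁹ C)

Convert the energy: K = 0.371 MeV = 5.94×10^-14 J.
v = √(2K/m) = √(2·5.94×10^-14/1.67×10^-27) = 8.43×10^6 m/s.
r = mv/(qB) = (1.67×10^-27)(8.43×10^6) / [(1×1.60×10^-19)(0.0864)] = 1.02 m.

r ≈ 102 cm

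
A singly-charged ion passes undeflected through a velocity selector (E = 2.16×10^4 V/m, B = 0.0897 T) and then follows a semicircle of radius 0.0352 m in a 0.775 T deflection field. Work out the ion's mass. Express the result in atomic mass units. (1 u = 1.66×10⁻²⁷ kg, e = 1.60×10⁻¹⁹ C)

v = E/B₁ = 2.41×10^5 m/s.
From r = mv/(qB₂), m = qB₂r/v = (1×1.60×10^-19)(0.775)(0.0352) / (2.41×10^5) = 1.81×10^-26 kg.
In atomic mass units: m = 1.81×10^-26 / 1.66×10^-27 = 10.9 u.

m ≈ 10.9 u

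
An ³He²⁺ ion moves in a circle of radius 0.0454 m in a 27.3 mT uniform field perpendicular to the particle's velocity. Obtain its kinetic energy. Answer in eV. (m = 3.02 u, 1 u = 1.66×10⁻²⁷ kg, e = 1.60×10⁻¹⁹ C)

v = qBr/m = (2×1.60×10^-19)(0.0273)(0.0454) / (5.01×10^-27) = 7.91×10^4 m/s.
K = ½mv² = 0.5·(5.01×10^-27)·(7.91×10^4)² = 1.57×10^-17 J = 98.1 eV.

K ≈ 98.1 eV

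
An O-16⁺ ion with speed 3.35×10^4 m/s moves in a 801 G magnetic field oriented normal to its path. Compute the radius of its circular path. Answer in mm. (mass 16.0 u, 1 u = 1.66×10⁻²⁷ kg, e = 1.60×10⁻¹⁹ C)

The magnetic force provides the centripetal force: qvB = mv²/r, so r = mv/(qB).
r = (2.66×10^-26 kg)(3.35×10^4 m/s) / [(1×1.60×10^-19 C)(0.0801 T)] = 0.0694 m.

r ≈ 69.4 mm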